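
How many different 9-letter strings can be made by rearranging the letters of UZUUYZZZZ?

Letter multiplicities in UZUUYZZZZ: U×3, Y×1, Z×5.
The number of distinct arrangements is 9!/(5!·3!) = 362880/720 = 504.

504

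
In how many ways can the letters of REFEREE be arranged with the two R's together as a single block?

30

Treat the 2 copies of R as a single block. The multiset to arrange is then {RR, E, E, E, E, F}, 6 items in all.
That gives (6)!/(4!) = 30 arrangements.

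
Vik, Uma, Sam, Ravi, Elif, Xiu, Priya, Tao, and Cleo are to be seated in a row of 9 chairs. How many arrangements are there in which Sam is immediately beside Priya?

80640

Place the 7 others and the Sam-Priya pair as 8 objects in a line; the pair has 2 internal arrangements.
So the count is 2·(8)! = 80640.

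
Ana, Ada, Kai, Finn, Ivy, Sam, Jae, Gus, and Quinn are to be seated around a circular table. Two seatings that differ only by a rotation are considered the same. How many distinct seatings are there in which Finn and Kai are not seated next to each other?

30240

All circular seatings of 9 people number (8)! = 40320.
Those with Finn next to Kai: fuse the pair into one unit and seat 8 units around a circle — 2·(7)! = 10080.
Subtracting, 40320 − 10080 = 30240.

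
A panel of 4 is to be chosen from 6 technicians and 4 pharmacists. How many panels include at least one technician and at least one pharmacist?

With no constraint there are C(10,4) = 210 possible selections.
Subtract selections that omit an entire group: no technicians → C(4,4) = 1; no pharmacists → C(6,4) = 15.
Both groups omitted at once is impossible, so 210 − 16 = 194.

194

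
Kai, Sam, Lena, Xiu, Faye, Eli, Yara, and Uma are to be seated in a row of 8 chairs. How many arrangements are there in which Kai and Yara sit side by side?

Glue Kai and Yara into one block (2 internal orders), leaving 7 units to arrange in a row.
That gives 2 × 7! = 2 × 5040 = 10080.

10080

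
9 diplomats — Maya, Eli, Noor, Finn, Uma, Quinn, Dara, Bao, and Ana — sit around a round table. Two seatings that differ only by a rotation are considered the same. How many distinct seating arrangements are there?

40320

Seat Maya anywhere (absorbing the rotational symmetry), then permute the other 8: (8)! = 40320.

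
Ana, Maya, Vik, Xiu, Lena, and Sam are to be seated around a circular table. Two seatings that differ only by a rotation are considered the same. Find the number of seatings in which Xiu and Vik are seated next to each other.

48

Treat {Xiu, Vik} as one unit (2 internal orders) and seat the resulting 5 units around the table: (4)! circular arrangements.
So 2 × (4)! = 2 × 24 = 48.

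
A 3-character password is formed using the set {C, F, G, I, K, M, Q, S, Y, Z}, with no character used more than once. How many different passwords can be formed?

720

This is a permutation of 3 out of 10: P(10,3) = 10!/7!.
That product is 10 × 9 × 8 = 720.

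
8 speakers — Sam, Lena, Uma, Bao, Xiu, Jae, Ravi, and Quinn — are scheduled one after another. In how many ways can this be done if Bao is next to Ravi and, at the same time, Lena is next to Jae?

2880

Treat {Bao,Ravi} as one block (2 orders) and {Lena,Jae} as another (2 orders).
That leaves 6 units to arrange: 2 × 2 × 6! = 4 × 720 = 2880.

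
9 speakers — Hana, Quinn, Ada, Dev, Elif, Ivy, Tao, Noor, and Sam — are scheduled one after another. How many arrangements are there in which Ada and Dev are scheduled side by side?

80640

Glue Ada and Dev into one block (2 internal orders), leaving 8 units to arrange in a row.
That gives 2 × 8! = 2 × 40320 = 80640.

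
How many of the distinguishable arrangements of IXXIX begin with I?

With the first slot taken by I, it remains to arrange the other 4 letters (XXIX).
Those 4 letters have X appearing 3 times, giving (4)!/(3!) = 4.

4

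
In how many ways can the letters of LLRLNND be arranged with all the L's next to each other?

Treat the 3 copies of L as a single block. The multiset to arrange is then {LLL, D, N, N, R}, 5 items in all.
That gives (5)!/(2!) = 60 arrangements.

60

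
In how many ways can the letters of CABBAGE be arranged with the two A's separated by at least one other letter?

Total arrangements of CABBAGE: 7!/(2!·2!) = 1260.
If the two A's are adjacent, glue them into one block, leaving 6 items to arrange: (6)!/(2!) = 360 ways.
Hence 1260 − 360 = 900.

900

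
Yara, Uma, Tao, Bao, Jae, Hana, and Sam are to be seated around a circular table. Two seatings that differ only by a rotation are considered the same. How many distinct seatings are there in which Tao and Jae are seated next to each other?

240

Glue Tao and Jae into a block (2 internal orders). Seating 6 units around a circle gives (5)! arrangements.
So 2 × (5)! = 2 × 120 = 240.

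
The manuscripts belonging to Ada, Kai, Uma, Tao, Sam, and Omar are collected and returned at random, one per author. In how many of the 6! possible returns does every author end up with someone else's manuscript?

Let Aᵢ be the assignments in which author i gets their own manuscript. We want the size of the complement of A₁∪…∪A_6.
By inclusion–exclusion this is Σ_{j=0}^{6} (−1)^j C(6,j)·(6−j)!.
Computing: 720 − 720 + 360 − 120 + 30 − 6 + 1 = 265.

265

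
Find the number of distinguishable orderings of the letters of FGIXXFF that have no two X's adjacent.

300

Total arrangements of FGIXXFF: 7!/(3!·2!) = 420.
If the two X's are adjacent, glue them into one block, leaving 6 items to arrange: (6)!/(3!) = 120 ways.
Hence 420 − 120 = 300.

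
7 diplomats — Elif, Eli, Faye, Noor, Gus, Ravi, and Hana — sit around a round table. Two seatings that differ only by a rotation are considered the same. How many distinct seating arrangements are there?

720

Fix one person's seat to break rotational symmetry; the remaining 6 people can be arranged in (6)! = 720 ways.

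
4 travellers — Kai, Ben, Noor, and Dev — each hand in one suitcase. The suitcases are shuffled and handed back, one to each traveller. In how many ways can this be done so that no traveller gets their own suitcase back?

This is the derangement count D_4: permutations of 4 items with no fixed point.
By inclusion–exclusion this is Σ_{j=0}^{4} (−1)^j C(4,j)·(4−j)!.
Computing: 24 − 24 + 12 − 4 + 1 = 9.

9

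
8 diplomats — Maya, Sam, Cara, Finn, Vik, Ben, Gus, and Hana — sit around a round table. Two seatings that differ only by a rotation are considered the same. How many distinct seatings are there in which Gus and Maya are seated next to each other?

1440

Glue Gus and Maya into a block (2 internal orders). Seating 7 units around a circle gives (6)! arrangements.
So 2 × (6)! = 2 × 720 = 1440.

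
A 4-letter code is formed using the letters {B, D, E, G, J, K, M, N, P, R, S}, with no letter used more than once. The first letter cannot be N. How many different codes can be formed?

The first letter has 11−1 = 10 choices (anything except N).
The remaining 3 letters are filled from the other 10 symbols without repetition: 10 × 9 × 8 = 720.
Total: 10 × 720 = 7200.

7200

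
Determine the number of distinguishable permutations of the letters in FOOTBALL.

The 8 letters of FOOTBALL have repeats: L appearing twice and O appearing twice.
So there are 8! / (2!·2!) = 10080 distinguishable arrangements.

10080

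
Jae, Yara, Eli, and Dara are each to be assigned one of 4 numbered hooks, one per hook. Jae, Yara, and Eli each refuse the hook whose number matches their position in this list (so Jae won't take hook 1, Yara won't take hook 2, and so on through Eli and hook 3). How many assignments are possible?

11

Let Aᵢ (for i ∈ {1, 2, 3}) be the placements that put person i in their forbidden hook. Any j of these fix j positions, leaving (4−j)! ways to fill the rest, and there are C(3,j) ways to pick which j.
By inclusion–exclusion, the number of valid placements is Σ_{j=0}^{3} (−1)^j C(3,j)·(4−j)!.
Computing: 24 − 18 + 6 − 1 = 11.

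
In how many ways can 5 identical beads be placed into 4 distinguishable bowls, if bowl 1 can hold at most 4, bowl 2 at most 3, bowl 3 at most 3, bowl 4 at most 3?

By stars and bars, unrestricted non-negative solutions to x_1+…+x_4 = 5 number C(5+3,3) = 56.
Subtract solutions that violate a single cap (substitute x_i' = x_i − (cap_i+1)): x_1 ≥ 5 gives C(3,3) = 1; x_2 ≥ 4 gives C(4,3) = 4; x_3 ≥ 4 gives C(4,3) = 4; x_4 ≥ 4 gives C(4,3) = 4. Together 13.
No two caps can be exceeded simultaneously, so the pair terms are all 0.
By inclusion–exclusion the count is 56 − 13 + 0 = 43.

43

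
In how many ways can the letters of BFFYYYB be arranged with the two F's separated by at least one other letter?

There are 7!/(3!·2!·2!) = 210 arrangements of BFFYYYB in total.
Arrangements with the F's together: treat FF as one letter, giving (6)!/(3!·2!) = 60.
Subtracting, 210 − 60 = 150 arrangements keep the F's apart.

150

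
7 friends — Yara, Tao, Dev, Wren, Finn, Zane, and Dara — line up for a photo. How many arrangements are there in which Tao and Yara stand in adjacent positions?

Glue Tao and Yara into one block (2 internal orders), leaving 6 units to arrange in a row.
That gives 2 × 6! = 2 × 720 = 1440.

1440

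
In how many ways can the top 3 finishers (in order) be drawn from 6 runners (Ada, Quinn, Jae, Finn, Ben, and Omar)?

120

This is an ordered selection of 3 from 6: P(6,3).
That gives 6 × 5 × 4 = 120.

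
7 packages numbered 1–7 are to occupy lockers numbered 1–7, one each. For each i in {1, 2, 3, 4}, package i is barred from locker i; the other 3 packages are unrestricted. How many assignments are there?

Let Aᵢ (for 1 ≤ i ≤ 4) be the placements that put package i in its forbidden locker. Any j of these fix j positions, leaving (7−j)! ways to fill the rest, and there are C(4,j) ways to pick which j.
By inclusion–exclusion, the number of valid placements is Σ_{j=0}^{4} (−1)^j C(4,j)·(7−j)!.
Computing: 5040 − 2880 + 720 − 96 + 6 = 2790.

2790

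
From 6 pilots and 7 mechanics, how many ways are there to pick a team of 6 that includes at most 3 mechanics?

1058

Split by how many mechanics are chosen (0 through 3).
Sum: C(7,0)·C(6,6) + C(7,1)·C(6,5) + C(7,2)·C(6,4) + C(7,3)·C(6,3) = 1 + 42 + 315 + 700 = 1058.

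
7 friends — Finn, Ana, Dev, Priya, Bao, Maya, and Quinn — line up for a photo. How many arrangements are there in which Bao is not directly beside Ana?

Of the 7! = 5040 arrangements, those with Bao and Ana adjacent number 2 × 6! = 1440 (treat the pair as a block with 2 internal orders).
So 5040 − 1440 = 3600 arrangements keep them apart.

3600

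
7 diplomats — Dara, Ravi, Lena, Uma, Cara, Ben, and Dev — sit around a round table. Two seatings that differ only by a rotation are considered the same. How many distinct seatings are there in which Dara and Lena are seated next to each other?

Glue Dara and Lena into a block (2 internal orders). Seating 6 units around a circle gives (5)! arrangements.
So 2 × (5)! = 2 × 120 = 240.

240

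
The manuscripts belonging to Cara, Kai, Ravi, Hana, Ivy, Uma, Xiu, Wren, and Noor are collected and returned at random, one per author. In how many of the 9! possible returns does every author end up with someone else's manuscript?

Let Aᵢ be the assignments in which author i gets their own manuscript. We want the size of the complement of A₁∪…∪A_9.
By inclusion–exclusion this is Σ_{j=0}^{9} (−1)^j C(9,j)·(9−j)!.
Computing: 362880 − 362880 + 181440 − 60480 + 15120 − 3024 + 504 − 72 + 9 − 1 = 133496.

133496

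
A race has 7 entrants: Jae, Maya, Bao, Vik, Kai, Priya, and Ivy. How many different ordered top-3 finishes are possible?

There are 7 choices for 1st place, 6 for 2nd, and 5 for 3rd.
That gives 7 × 6 × 5 = 210.

210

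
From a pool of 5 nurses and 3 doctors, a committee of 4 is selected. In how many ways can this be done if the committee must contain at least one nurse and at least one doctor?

65

Total 4-person selections from all 8: C(8,4) = 70.
Selections missing a whole group: no nurses → C(3,4) = 0; no doctors → C(5,4) = 5.
Both groups omitted at once is impossible, so 70 − 5 = 65.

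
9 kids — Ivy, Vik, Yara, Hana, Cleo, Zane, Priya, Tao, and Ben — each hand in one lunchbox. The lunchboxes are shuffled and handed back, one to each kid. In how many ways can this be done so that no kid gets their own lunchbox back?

Count assignments avoiding every fixed point. For any j of the 9 kids fixed to their own lunchbox, the other 9−j can be arranged in (9−j)! ways.
By inclusion–exclusion this is Σ_{j=0}^{9} (−1)^j C(9,j)·(9−j)!.
Computing: 362880 − 362880 + 181440 − 60480 + 15120 − 3024 + 504 − 72 + 9 − 1 = 133496.

133496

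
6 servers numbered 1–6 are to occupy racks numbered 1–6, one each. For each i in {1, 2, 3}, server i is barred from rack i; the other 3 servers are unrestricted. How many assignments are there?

Let Aᵢ (for i ∈ {1, 2, 3}) be the placements that put server i in its forbidden rack. Any j of these fix j positions, leaving (6−j)! ways to fill the rest, and there are C(3,j) ways to pick which j.
By inclusion–exclusion, the number of valid placements is Σ_{j=0}^{3} (−1)^j C(3,j)·(6−j)!.
Computing: 720 − 360 + 72 − 6 = 426.

426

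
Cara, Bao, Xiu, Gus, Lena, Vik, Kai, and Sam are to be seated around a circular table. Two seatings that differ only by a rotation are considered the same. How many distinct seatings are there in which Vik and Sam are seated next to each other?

Glue Vik and Sam into a block (2 internal orders). Seating 7 units around a circle gives (6)! arrangements.
So 2 × (6)! = 2 × 720 = 1440.

1440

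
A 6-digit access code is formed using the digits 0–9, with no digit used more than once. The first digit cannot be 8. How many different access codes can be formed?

136080

The first digit has 10−1 = 9 choices (anything except 8).
The remaining 5 digits are filled from the other 9 symbols without repetition: 9 × 8 × 7 × 6 × 5 = 15120.
Total: 9 × 15120 = 136080.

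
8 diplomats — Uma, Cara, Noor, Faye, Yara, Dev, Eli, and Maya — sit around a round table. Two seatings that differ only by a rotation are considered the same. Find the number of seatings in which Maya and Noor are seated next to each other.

Glue Maya and Noor into a block (2 internal orders). Seating 7 units around a circle gives (6)! arrangements.
So 2 × (6)! = 2 × 720 = 1440.

1440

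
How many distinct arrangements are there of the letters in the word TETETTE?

35

TETETTE has 7 letters with E appearing 3 times and T appearing 4 times.
The number of distinct arrangements is 7!/(4!·3!) = 5040/144 = 35.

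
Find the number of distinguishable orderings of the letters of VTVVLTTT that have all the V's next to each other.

30

Treat the 3 copies of V as a single block. The multiset to arrange is then {VVV, L, T, T, T, T}, 6 items in all.
That gives (6)!/(4!) = 30 arrangements.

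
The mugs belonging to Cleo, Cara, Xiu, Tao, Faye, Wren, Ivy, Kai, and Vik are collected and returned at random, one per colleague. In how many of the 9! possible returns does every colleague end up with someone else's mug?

133496

This is the derangement count D_9: permutations of 9 items with no fixed point.
By inclusion–exclusion this is Σ_{j=0}^{9} (−1)^j C(9,j)·(9−j)!.
Computing: 362880 − 362880 + 181440 − 60480 + 15120 − 3024 + 504 − 72 + 9 − 1 = 133496.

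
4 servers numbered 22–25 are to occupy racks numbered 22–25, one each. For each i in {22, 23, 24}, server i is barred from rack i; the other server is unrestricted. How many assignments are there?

Let Aᵢ (for i ∈ {22, 23, 24}) be the placements that put server i in its forbidden rack. Any j of these fix j positions, leaving (4−j)! ways to fill the rest, and there are C(3,j) ways to pick which j.
By inclusion–exclusion, the number of valid placements is Σ_{j=0}^{3} (−1)^j C(3,j)·(4−j)!.
Computing: 24 − 18 + 6 − 1 = 11.

11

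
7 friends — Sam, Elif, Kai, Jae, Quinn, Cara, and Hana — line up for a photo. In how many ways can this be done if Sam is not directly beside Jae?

Of the 7! = 5040 arrangements, those with Sam and Jae adjacent number 2 × 6! = 1440 (treat the pair as a block with 2 internal orders).
So 5040 − 1440 = 3600 arrangements keep them apart.

3600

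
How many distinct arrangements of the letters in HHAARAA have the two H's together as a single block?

30

Treat the 2 copies of H as a single block. The multiset to arrange is then {HH, A, A, A, A, R}, 6 items in all.
That gives (6)!/(4!) = 30 arrangements.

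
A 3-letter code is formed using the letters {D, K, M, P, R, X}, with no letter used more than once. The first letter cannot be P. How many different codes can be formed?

The first letter has 6−1 = 5 choices (anything except P).
The remaining 2 letters are filled from the other 5 symbols without repetition: 5 × 4 = 20.
Total: 5 × 20 = 100.

100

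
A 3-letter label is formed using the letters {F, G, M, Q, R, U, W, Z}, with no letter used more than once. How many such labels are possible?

336

Choose and order 3 of the 8 symbols: the first letter has 8 options, the next 7, then 6.
That product is 8 × 7 × 6 = 336.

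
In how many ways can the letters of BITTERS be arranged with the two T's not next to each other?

1800

Total arrangements of BITTERS: 7!/(2!) = 2520.
If the two T's are adjacent, glue them into one block, leaving 6 items to arrange: (6)! = 720 ways.
Hence 2520 − 720 = 1800.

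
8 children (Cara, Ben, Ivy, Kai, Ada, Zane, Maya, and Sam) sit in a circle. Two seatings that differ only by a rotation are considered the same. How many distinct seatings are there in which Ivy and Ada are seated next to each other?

Glue Ivy and Ada into a block (2 internal orders). Seating 7 units around a circle gives (6)! arrangements.
So 2 × (6)! = 2 × 720 = 1440.

1440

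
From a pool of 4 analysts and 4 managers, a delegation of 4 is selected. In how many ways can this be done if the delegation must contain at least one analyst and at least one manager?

Unrestricted: C(8,4) = 70 ways to pick any 4 of the 8.
Subtract selections that omit an entire group: no analysts → C(4,4) = 1; no managers → C(4,4) = 1.
Both groups omitted at once is impossible, so 70 − 2 = 68.

68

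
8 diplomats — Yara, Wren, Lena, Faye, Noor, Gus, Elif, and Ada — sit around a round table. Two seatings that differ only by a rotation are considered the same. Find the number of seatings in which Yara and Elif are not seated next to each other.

Without the restriction there are (7)! = 5040 seatings.
Those with Yara next to Elif: fuse the pair into one unit and seat 7 units around a circle — 2·(6)! = 1440.
Subtracting, 5040 − 1440 = 3600.

3600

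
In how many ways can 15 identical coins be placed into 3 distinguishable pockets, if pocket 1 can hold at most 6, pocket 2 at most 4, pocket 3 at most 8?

10

Ignoring the caps, the number of non-negative solutions to x_1+…+x_3 = 15 is C(17,2) = 136.
Subtract solutions that violate a single cap (substitute x_i' = x_i − (cap_i+1)): x_1 ≥ 7 gives C(10,2) = 45; x_2 ≥ 5 gives C(12,2) = 66; x_3 ≥ 9 gives C(8,2) = 28. Together 139.
Add back pairs where two caps are both exceeded: 10 + 0 + 3 = 13.
By inclusion–exclusion the count is 136 − 139 + 13 = 10.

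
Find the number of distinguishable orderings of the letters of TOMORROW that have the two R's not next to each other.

There are 8!/(3!·2!) = 3360 arrangements of TOMORROW in total.
If the two R's are adjacent, glue them into one block, leaving 7 items to arrange: (7)!/(3!) = 840 ways.
Hence 3360 − 840 = 2520.

2520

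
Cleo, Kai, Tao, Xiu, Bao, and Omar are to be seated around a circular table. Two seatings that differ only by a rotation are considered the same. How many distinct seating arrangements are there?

120

Seat Cleo anywhere (absorbing the rotational symmetry), then permute the other 5: (5)! = 120.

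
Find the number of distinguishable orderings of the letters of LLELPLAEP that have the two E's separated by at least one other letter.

There are 9!/(4!·2!·2!) = 3780 arrangements of LLELPLAEP in total.
Arrangements with the E's together: treat EE as one letter, giving (8)!/(4!·2!) = 840.
Subtracting, 3780 − 840 = 2940 arrangements keep the E's apart.

2940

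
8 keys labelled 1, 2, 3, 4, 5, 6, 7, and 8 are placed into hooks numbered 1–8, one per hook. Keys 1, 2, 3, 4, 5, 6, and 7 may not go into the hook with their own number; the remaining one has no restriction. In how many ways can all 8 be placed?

16687

Let Aᵢ (for 1 ≤ i ≤ 7) be the placements that put key i in its forbidden hook. Any j of these fix j positions, leaving (8−j)! ways to fill the rest, and there are C(7,j) ways to pick which j.
By inclusion–exclusion, the number of valid placements is Σ_{j=0}^{7} (−1)^j C(7,j)·(8−j)!.
Computing: 40320 − 35280 + 15120 − 4200 + 840 − 126 + 14 − 1 = 16687.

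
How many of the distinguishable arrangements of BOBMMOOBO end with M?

With the last slot taken by M, it remains to arrange the other 8 letters (BOBMOOBO).
Those 8 letters have B appearing 3 times and O appearing 4 times, giving (8)!/(4!·3!) = 280.

280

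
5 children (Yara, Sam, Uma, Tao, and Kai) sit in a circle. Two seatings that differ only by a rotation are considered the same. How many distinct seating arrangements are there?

Seat Yara anywhere (absorbing the rotational symmetry), then permute the other 4: (4)! = 24.

24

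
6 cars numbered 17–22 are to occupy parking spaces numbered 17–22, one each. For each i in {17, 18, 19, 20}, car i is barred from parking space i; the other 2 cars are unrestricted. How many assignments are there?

362

Let Aᵢ (for 17 ≤ i ≤ 20) be the placements that put car i in its forbidden parking space. Any j of these fix j positions, leaving (6−j)! ways to fill the rest, and there are C(4,j) ways to pick which j.
By inclusion–exclusion, the number of valid placements is Σ_{j=0}^{4} (−1)^j C(4,j)·(6−j)!.
Computing: 720 − 480 + 144 − 24 + 2 = 362.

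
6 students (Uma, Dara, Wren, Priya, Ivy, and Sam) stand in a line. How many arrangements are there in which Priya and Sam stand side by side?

240

Place the 4 others and the Priya-Sam pair as 5 objects in a line; the pair has 2 internal arrangements.
So the count is 2·(5)! = 240.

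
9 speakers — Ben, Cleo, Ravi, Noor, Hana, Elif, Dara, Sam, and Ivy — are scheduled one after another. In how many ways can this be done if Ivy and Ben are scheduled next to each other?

80640

Glue Ivy and Ben into one block (2 internal orders), leaving 8 units to arrange in a row.
That gives 2 × 8! = 2 × 40320 = 80640.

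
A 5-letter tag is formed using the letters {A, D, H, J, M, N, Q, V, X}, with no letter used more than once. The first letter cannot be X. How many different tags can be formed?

The first letter has 9−1 = 8 choices (anything except X).
The remaining 4 letters are filled from the other 8 symbols without repetition: 8 × 7 × 6 × 5 = 1680.
Total: 8 × 1680 = 13440.

13440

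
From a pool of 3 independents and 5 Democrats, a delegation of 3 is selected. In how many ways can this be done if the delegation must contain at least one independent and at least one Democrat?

45

Unrestricted: C(8,3) = 56 ways to pick any 3 of the 8.
Selections missing a whole group: no independents → C(5,3) = 10; no Democrats → C(3,3) = 1.
Both groups omitted at once is impossible, so 56 − 11 = 45.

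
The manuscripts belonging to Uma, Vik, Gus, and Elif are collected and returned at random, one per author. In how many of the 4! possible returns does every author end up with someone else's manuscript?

This is the derangement count D_4: permutations of 4 items with no fixed point.
By inclusion–exclusion this is Σ_{j=0}^{4} (−1)^j C(4,j)·(4−j)!.
Computing: 24 − 24 + 12 − 4 + 1 = 9.

9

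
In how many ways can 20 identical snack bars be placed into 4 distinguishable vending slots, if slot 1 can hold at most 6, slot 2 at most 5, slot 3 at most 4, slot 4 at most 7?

10

Ignoring the caps, the number of non-negative solutions to x_1+…+x_4 = 20 is C(23,3) = 1771.
Subtract solutions that violate a single cap (substitute x_i' = x_i − (cap_i+1)): x_1 ≥ 7 gives C(16,3) = 560; x_2 ≥ 6 gives C(17,3) = 680; x_3 ≥ 5 gives C(18,3) = 816; x_4 ≥ 8 gives C(15,3) = 455. Together 2511.
Add back pairs where two caps are both exceeded: 120 + 165 + 56 + 220 + 84 + 120 = 765.
Subtract triples: 10 + 0 + 1 + 4 = 15.
By inclusion–exclusion the count is 1771 − 2511 + 765 − 15 = 10.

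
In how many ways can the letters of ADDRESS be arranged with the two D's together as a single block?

Treat the 2 copies of D as a single block. The multiset to arrange is then {DD, A, E, R, S, S}, 6 items in all.
That gives (6)!/(2!) = 360 arrangements.

360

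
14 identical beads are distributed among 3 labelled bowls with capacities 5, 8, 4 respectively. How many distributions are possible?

10

By stars and bars, unrestricted non-negative solutions to x_1+…+x_3 = 14 number C(14+2,2) = 120.
Subtract solutions that violate a single cap (substitute x_i' = x_i − (cap_i+1)): x_1 ≥ 6 gives C(10,2) = 45; x_2 ≥ 9 gives C(7,2) = 21; x_3 ≥ 5 gives C(11,2) = 55. Together 121.
Add back pairs where two caps are both exceeded: 0 + 10 + 1 = 11.
By inclusion–exclusion the count is 120 − 121 + 11 = 10.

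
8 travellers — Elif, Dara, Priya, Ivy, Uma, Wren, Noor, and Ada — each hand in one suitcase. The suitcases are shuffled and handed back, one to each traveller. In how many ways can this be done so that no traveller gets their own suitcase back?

Let Aᵢ be the assignments in which traveller i gets their own suitcase. We want the size of the complement of A₁∪…∪A_8.
By inclusion–exclusion this is Σ_{j=0}^{8} (−1)^j C(8,j)·(8−j)!.
Computing: 40320 − 40320 + 20160 − 6720 + 1680 − 336 + 56 − 8 + 1 = 14833.

14833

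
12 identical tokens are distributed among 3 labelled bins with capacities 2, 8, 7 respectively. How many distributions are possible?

15

By stars and bars, unrestricted non-negative solutions to x_1+…+x_3 = 12 number C(12+2,2) = 91.
Subtract solutions that violate a single cap (substitute x_i' = x_i − (cap_i+1)): x_1 ≥ 3 gives C(11,2) = 55; x_2 ≥ 9 gives C(5,2) = 10; x_3 ≥ 8 gives C(6,2) = 15. Together 80.
Add back pairs where two caps are both exceeded: 1 + 3 + 0 = 4.
By inclusion–exclusion the count is 91 − 80 + 4 = 15.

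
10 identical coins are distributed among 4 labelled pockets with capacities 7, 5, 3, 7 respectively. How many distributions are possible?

Ignoring the caps, the number of non-negative solutions to x_1+…+x_4 = 10 is C(13,3) = 286.
Subtract solutions that violate a single cap (substitute x_i' = x_i − (cap_i+1)): x_1 ≥ 8 gives C(5,3) = 10; x_2 ≥ 6 gives C(7,3) = 35; x_3 ≥ 4 gives C(9,3) = 84; x_4 ≥ 8 gives C(5,3) = 10. Together 139.
Add back pairs where two caps are both exceeded: 0 + 0 + 0 + 1 + 0 + 0 = 1.
By inclusion–exclusion the count is 286 − 139 + 1 = 148.

148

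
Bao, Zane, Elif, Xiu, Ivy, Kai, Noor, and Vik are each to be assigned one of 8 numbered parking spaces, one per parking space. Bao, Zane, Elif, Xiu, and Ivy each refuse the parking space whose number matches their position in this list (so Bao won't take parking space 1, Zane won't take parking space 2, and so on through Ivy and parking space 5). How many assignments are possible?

21234

Let Aᵢ (for 1 ≤ i ≤ 5) be the placements that put person i in their forbidden parking space. Any j of these fix j positions, leaving (8−j)! ways to fill the rest, and there are C(5,j) ways to pick which j.
By inclusion–exclusion, the number of valid placements is Σ_{j=0}^{5} (−1)^j C(5,j)·(8−j)!.
Computing: 40320 − 25200 + 7200 − 1200 + 120 − 6 = 21234.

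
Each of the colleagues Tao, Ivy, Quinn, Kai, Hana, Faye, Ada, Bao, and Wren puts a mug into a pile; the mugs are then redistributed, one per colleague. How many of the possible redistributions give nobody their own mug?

133496

Count assignments avoiding every fixed point. For any j of the 9 colleagues fixed to their own mug, the other 9−j can be arranged in (9−j)! ways.
By inclusion–exclusion this is Σ_{j=0}^{9} (−1)^j C(9,j)·(9−j)!.
Computing: 362880 − 362880 + 181440 − 60480 + 15120 − 3024 + 504 − 72 + 9 − 1 = 133496.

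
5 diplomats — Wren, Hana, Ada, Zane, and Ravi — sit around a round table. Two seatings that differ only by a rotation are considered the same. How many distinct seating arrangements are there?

Fix one person's seat to break rotational symmetry; the remaining 4 people can be arranged in (4)! = 24 ways.

24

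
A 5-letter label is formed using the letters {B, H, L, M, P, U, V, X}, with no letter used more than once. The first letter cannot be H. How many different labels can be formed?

The first letter has 8−1 = 7 choices (anything except H).
The remaining 4 letters are filled from the other 7 symbols without repetition: 7 × 6 × 5 × 4 = 840.
Total: 7 × 840 = 5880.

5880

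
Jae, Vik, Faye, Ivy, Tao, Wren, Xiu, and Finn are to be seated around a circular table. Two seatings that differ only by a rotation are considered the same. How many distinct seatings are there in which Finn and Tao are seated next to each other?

1440

Glue Finn and Tao into a block (2 internal orders). Seating 7 units around a circle gives (6)! arrangements.
So 2 × (6)! = 2 × 720 = 1440.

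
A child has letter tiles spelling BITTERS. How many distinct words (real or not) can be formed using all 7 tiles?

The 7 letters of BITTERS have repeats: T appearing twice.
So there are 7! / (2!) = 2520 distinguishable arrangements.

2520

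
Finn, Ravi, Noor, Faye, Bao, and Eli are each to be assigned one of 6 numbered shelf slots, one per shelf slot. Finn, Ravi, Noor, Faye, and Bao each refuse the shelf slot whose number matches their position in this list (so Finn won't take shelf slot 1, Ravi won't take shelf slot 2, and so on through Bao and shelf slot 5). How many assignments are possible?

309

Let Aᵢ (for 1 ≤ i ≤ 5) be the placements that put person i in their forbidden shelf slot. Any j of these fix j positions, leaving (6−j)! ways to fill the rest, and there are C(5,j) ways to pick which j.
By inclusion–exclusion, the number of valid placements is Σ_{j=0}^{5} (−1)^j C(5,j)·(6−j)!.
Computing: 720 − 600 + 240 − 60 + 10 − 1 = 309.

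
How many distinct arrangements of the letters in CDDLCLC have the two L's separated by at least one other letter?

Total arrangements of CDDLCLC: 7!/(3!·2!·2!) = 210.
Arrangements with the L's together: treat LL as one letter, giving (6)!/(3!·2!) = 60.
Subtracting, 210 − 60 = 150 arrangements keep the L's apart.

150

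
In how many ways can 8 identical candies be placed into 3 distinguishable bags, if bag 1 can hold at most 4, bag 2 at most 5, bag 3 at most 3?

14

Ignoring the caps, the number of non-negative solutions to x_1+…+x_3 = 8 is C(10,2) = 45.
Subtract solutions that violate a single cap (substitute x_i' = x_i − (cap_i+1)): x_1 ≥ 5 gives C(5,2) = 10; x_2 ≥ 6 gives C(4,2) = 6; x_3 ≥ 4 gives C(6,2) = 15. Together 31.
No two caps can be exceeded simultaneously, so the pair terms are all 0.
By inclusion–exclusion the count is 45 − 31 + 0 = 14.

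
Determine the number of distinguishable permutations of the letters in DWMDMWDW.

The 8 letters of DWMDMWDW have repeats: D appearing 3 times, M appearing twice, and W appearing 3 times.
So there are 8! / (3!·3!·2!) = 560 distinguishable arrangements.

560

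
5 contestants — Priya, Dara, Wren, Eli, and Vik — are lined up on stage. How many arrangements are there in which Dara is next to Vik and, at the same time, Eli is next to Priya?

24

Treat {Dara,Vik} as one block (2 orders) and {Eli,Priya} as another (2 orders).
That leaves 3 units to arrange: 2 × 2 × 3! = 4 × 6 = 24.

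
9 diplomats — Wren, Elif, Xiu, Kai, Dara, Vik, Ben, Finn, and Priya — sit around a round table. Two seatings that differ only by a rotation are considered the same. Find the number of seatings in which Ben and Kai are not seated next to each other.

30240

All circular seatings of 9 people number (8)! = 40320.
Seatings with Ben beside Kai: treat them as a block with 2 internal orders, giving 2 × (7)! = 10080.
Subtracting, 40320 − 10080 = 30240.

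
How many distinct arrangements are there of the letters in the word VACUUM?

The 6 letters of VACUUM have repeats: U appearing twice.
So there are 6! / (2!) = 360 distinguishable arrangements.

360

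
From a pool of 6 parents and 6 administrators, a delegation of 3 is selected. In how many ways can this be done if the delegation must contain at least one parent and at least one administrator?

180

With no constraint there are C(12,3) = 220 possible selections.
Selections missing a whole group: no parents → C(6,3) = 20; no administrators → C(6,3) = 20.
Both groups omitted at once is impossible, so 220 − 40 = 180.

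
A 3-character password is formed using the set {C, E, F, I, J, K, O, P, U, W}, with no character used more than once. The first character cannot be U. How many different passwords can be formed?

The first character has 10−1 = 9 choices (anything except U).
The remaining 2 characters are filled from the other 9 symbols without repetition: 9 × 8 = 72.
Total: 9 × 72 = 648.

648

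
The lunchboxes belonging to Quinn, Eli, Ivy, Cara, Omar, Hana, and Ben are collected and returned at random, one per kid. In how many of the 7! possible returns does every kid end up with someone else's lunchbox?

Count assignments avoiding every fixed point. For any j of the 7 kids fixed to their own lunchbox, the other 7−j can be arranged in (7−j)! ways.
By inclusion–exclusion this is Σ_{j=0}^{7} (−1)^j C(7,j)·(7−j)!.
Computing: 5040 − 5040 + 2520 − 840 + 210 − 42 + 7 − 1 = 1854.

1854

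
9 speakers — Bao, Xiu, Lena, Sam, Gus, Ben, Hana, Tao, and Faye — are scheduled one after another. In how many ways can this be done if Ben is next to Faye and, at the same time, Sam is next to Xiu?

20160

Treat {Ben,Faye} as one block (2 orders) and {Sam,Xiu} as another (2 orders).
That leaves 7 units to arrange: 2 × 2 × 7! = 4 × 5040 = 20160.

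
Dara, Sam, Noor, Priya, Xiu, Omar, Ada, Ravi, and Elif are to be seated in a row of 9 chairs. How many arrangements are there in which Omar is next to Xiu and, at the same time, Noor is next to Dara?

Treat {Omar,Xiu} as one block (2 orders) and {Noor,Dara} as another (2 orders).
That leaves 7 units to arrange: 2 × 2 × 7! = 4 × 5040 = 20160.

20160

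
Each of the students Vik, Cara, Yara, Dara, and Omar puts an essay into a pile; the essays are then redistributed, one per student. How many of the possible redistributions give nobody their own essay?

44

Count assignments avoiding every fixed point. For any j of the 5 students fixed to their own essay, the other 5−j can be arranged in (5−j)! ways.
By inclusion–exclusion this is Σ_{j=0}^{5} (−1)^j C(5,j)·(5−j)!.
Computing: 120 − 120 + 60 − 20 + 5 − 1 = 44.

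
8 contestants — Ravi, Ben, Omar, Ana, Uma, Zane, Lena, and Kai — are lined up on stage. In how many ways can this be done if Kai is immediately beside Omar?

10080

Treat {Kai, Omar} as a single unit. There are 7 units to order, and the pair itself can be ordered 2 ways.
That gives 2 × 7! = 2 × 5040 = 10080.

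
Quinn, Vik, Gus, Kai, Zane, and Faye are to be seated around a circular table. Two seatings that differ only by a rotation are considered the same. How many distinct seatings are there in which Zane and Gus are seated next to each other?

48

Glue Zane and Gus into a block (2 internal orders). Seating 5 units around a circle gives (4)! arrangements.
So 2 × (4)! = 2 × 24 = 48.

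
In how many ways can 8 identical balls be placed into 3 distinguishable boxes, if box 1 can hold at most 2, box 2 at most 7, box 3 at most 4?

Ignoring the caps, the number of non-negative solutions to x_1+…+x_3 = 8 is C(10,2) = 45.
Subtract solutions that violate a single cap (substitute x_i' = x_i − (cap_i+1)): x_1 ≥ 3 gives C(7,2) = 21; x_2 ≥ 8 gives C(2,2) = 1; x_3 ≥ 5 gives C(5,2) = 10. Together 32.
Add back pairs where two caps are both exceeded: 0 + 1 + 0 = 1.
By inclusion–exclusion the count is 45 − 32 + 1 = 14.

14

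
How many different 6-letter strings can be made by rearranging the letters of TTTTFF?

15

TTTTFF has 6 letters with F appearing twice and T appearing 4 times.
So there are 6! / (4!·2!) = 15 distinguishable arrangements.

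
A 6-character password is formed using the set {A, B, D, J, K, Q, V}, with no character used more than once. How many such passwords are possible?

With no repetition, fill the 6 characters in order: 7 choices, then 6, down to 2.
That product is 7 × 6 × 5 × 4 × 3 × 2 = 5040.

5040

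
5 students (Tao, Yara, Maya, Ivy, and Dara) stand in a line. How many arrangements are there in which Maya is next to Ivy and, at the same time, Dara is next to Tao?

24

Treat {Maya,Ivy} as one block (2 orders) and {Dara,Tao} as another (2 orders).
That leaves 3 units to arrange: 2 × 2 × 3! = 4 × 6 = 24.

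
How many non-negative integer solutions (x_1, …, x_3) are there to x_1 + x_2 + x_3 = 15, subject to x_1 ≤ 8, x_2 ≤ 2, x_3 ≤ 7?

6

Without the upper bounds there are C(17,2) = 136 ways to split 15 among 3 variables.
Subtract solutions that violate a single cap (substitute x_i' = x_i − (cap_i+1)): x_1 ≥ 9 gives C(8,2) = 28; x_2 ≥ 3 gives C(14,2) = 91; x_3 ≥ 8 gives C(9,2) = 36. Together 155.
Add back pairs where two caps are both exceeded: 10 + 0 + 15 = 25.
By inclusion–exclusion the count is 136 − 155 + 25 = 6.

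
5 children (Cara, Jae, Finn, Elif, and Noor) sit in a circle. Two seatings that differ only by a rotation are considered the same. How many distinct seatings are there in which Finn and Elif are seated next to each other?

Glue Finn and Elif into a block (2 internal orders). Seating 4 units around a circle gives (3)! arrangements.
So 2 × (3)! = 2 × 6 = 12.

12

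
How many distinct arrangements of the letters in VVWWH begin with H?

6

Fix H in the first position and arrange the remaining 4 letters.
Those 4 letters have V appearing twice and W appearing twice, giving (4)!/(2!·2!) = 6.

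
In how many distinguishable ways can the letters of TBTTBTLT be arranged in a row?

Letter multiplicities in TBTTBTLT: B×2, L×1, T×5.
Dividing 8! = 40320 by 5!·2! = 240 for the repeated letters gives 168.

168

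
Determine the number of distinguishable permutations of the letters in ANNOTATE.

The 8 letters of ANNOTATE have repeats: A appearing twice, N appearing twice, and T appearing twice.
The number of distinct arrangements is 8!/(2!·2!·2!) = 40320/8 = 5040.

5040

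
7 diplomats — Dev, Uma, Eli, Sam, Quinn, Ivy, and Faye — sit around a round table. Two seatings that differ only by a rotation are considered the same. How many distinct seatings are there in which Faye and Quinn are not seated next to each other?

480

All circular seatings of 7 people number (6)! = 720.
Seatings with Faye beside Quinn: treat them as a block with 2 internal orders, giving 2 × (5)! = 240.
Subtracting, 720 − 240 = 480.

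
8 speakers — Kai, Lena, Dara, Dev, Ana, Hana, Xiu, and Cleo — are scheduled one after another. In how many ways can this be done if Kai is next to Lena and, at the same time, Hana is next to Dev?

2880

Treat {Kai,Lena} as one block (2 orders) and {Hana,Dev} as another (2 orders).
That leaves 6 units to arrange: 2 × 2 × 6! = 4 × 720 = 2880.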